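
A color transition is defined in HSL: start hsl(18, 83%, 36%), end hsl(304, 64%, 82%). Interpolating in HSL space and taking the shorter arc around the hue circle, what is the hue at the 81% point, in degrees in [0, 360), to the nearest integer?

Hue: 304 − 18 = 286°, but |286| > 180 so the shorter arc goes the other way: Δh = 286 − 360 = -74°.
H = 18 + 0.81 × (-74) = -41.94 → -42 → -42 mod 360 = 318°

318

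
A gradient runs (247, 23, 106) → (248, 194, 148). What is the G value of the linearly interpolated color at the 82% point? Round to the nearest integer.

G = 23 + 0.82 × (194 − 23) = 163.22 → 163

163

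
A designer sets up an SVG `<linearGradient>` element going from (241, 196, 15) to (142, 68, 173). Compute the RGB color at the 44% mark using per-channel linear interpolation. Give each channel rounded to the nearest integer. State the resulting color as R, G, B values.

44% corresponds to t = 0.44.
R = 241 + 0.44 × (142 − 241) = 241 + 0.44 × -99 = 197.44 → 197
G = 196 + 0.44 × (68 − 196) = 196 + 0.44 × -128 = 139.68 → 140
B = 15 + 0.44 × (173 − 15) = 15 + 0.44 × 158 = 84.52 → 85

(197, 140, 85)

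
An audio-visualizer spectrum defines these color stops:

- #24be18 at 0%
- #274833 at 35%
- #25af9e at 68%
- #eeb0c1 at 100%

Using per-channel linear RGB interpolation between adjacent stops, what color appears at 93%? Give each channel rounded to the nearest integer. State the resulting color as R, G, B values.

93% lies between the 68% and 100% stops, so the local fraction is t = (93 − 68)/(100 − 68) = 25/32 ≈ 0.7812.
#25af9e → (37, 175, 158); #eeb0c1 → (238, 176, 193).
R = 37 + 0.7812 × (238 − 37) = 194.021 → 194
G = 175 + 0.7812 × (176 − 175) = 175.781 → 176
B = 158 + 0.7812 × (193 − 158) = 185.342 → 185

(194, 176, 185)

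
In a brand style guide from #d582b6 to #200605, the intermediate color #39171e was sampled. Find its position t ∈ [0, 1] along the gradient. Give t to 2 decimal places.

0.86

Invert the lerp on the R channel (largest span, 181): t = (57 − 213) / (32 − 213) = -156/-181 = 0.86188.
Check on G: (23 − 130)/(6 − 130) = 0.8629 ✓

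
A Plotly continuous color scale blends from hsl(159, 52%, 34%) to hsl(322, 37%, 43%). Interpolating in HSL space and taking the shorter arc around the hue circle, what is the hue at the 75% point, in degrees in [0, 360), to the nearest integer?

Hue arc: Δh = 322 − 159 = 163° (|Δh| ≤ 180, already the shorter path).
H = 159 + 0.75 × (163) = 281.25 → 281°

281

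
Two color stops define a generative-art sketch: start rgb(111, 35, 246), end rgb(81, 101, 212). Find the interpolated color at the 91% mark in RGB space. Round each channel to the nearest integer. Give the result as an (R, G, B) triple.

(84, 95, 215)

91% corresponds to t = 0.91.
R = 111 + 0.91 × (81 − 111) = 111 + 0.91 × -30 = 83.7 → 84
G = 35 + 0.91 × (101 − 35) = 35 + 0.91 × 66 = 95.06 → 95
B = 246 + 0.91 × (212 − 246) = 246 + 0.91 × -34 = 215.06 → 215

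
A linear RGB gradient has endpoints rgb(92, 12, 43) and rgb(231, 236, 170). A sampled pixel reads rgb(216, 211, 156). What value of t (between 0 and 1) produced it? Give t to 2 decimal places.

Invert the lerp on the G channel (largest span, 224): t = (211 − 12) / (236 − 12) = 199/224 = 0.88839.
Check on R: (216 − 92)/(231 − 92) = 0.8921 ✓

0.89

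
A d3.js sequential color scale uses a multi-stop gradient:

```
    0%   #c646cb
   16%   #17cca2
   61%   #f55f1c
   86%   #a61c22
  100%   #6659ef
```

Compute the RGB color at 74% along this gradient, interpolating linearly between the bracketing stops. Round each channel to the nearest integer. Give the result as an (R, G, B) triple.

(204, 60, 31)

74% lies between the 61% and 86% stops, so the local fraction is t = (74 − 61)/(86 − 61) = 13/25 ≈ 0.52.
#f55f1c → (245, 95, 28); #a61c22 → (166, 28, 34).
R = 245 + 0.52 × (166 − 245) = 203.92 → 204
G = 95 + 0.52 × (28 − 95) = 60.16 → 60
B = 28 + 0.52 × (34 − 28) = 31.12 → 31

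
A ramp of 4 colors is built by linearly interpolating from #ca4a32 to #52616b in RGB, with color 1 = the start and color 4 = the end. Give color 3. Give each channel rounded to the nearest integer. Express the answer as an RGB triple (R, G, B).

(122, 89, 88)

With 4 swatches and endpoints inclusive, swatch 3 sits at t = (3 − 1)/(4 − 1) = 2/3 ≈ 0.6667.
#ca4a32 → (202, 74, 50); #52616b → (82, 97, 107).
R = 202 + 0.6667 × (82 − 202) = 121.996 → 122
G = 74 + 0.6667 × (97 − 74) = 89.334 → 89
B = 50 + 0.6667 × (107 − 50) = 88.002 → 88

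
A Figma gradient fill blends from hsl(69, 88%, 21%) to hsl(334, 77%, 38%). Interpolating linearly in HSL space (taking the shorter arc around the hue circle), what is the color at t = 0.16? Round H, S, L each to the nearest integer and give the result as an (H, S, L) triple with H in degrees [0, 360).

(54, 86, 24)

Hue: 334 − 69 = 265°, but |265| > 180 so the shorter arc goes the other way: Δh = 265 − 360 = -95°.
H = 69 + 0.16 × (-95) = 53.8 → 54°
S = 88 + 0.16 × (77 − 88) = 86.24 → 86%
L = 21 + 0.16 × (38 − 21) = 23.72 → 24%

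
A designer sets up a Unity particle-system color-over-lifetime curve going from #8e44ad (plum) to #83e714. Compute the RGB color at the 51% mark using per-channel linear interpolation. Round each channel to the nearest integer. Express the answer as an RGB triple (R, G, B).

(136, 151, 95)

#8e44ad → (142, 68, 173); #83e714 → (131, 231, 20).
51% corresponds to t = 0.51.
R = 142 + 0.51 × (131 − 142) = 142 + 0.51 × -11 = 136.39 → 136
G = 68 + 0.51 × (231 − 68) = 68 + 0.51 × 163 = 151.13 → 151
B = 173 + 0.51 × (20 − 173) = 173 + 0.51 × -153 = 94.97 → 95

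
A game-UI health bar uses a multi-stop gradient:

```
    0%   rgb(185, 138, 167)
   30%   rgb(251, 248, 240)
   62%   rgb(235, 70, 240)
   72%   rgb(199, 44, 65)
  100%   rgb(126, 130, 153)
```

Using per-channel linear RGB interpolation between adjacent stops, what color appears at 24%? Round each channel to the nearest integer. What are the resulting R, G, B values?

24% lies between the 0% and 30% stops, so the local fraction is t = (24 − 0)/(30 − 0) = 24/30 ≈ 0.8.
R = 185 + 0.8 × (251 − 185) = 237.8 → 238
G = 138 + 0.8 × (248 − 138) = 226 → 226
B = 167 + 0.8 × (240 − 167) = 225.4 → 225

(238, 226, 225)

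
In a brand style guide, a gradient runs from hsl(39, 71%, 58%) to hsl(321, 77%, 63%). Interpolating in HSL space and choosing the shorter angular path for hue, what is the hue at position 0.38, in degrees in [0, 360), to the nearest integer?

9

Hue: 321 − 39 = 282°, but |282| > 180 so the shorter arc goes the other way: Δh = 282 − 360 = -78°.
H = 39 + 0.38 × (-78) = 9.36 → 9°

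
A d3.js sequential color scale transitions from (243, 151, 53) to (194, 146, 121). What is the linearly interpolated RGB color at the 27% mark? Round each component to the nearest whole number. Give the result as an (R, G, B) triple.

(230, 150, 71)

27% corresponds to t = 0.27.
R = 243 + 0.27 × (194 − 243) = 243 + 0.27 × -49 = 229.77 → 230
G = 151 + 0.27 × (146 − 151) = 151 + 0.27 × -5 = 149.65 → 150
B = 53 + 0.27 × (121 − 53) = 53 + 0.27 × 68 = 71.36 → 71
So the blended color is (230, 150, 71), about #e69647.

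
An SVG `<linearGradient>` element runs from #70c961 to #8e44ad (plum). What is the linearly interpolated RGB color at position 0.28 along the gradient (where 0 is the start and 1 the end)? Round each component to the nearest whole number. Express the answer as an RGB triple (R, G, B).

#70c961 → (112, 201, 97); #8e44ad → (142, 68, 173).
R = 112 + 0.28 × (142 − 112) = 112 + 0.28 × 30 = 120.4 → 120
G = 201 + 0.28 × (68 − 201) = 201 + 0.28 × -133 = 163.76 → 164
B = 97 + 0.28 × (173 − 97) = 97 + 0.28 × 76 = 118.28 → 118

(120, 164, 118)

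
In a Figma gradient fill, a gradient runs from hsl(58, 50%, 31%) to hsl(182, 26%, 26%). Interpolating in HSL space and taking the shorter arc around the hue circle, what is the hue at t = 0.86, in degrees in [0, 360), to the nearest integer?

165

Hue arc: Δh = 182 − 58 = 124° (|Δh| ≤ 180, already the shorter path).
H = 58 + 0.86 × (124) = 164.64 → 165°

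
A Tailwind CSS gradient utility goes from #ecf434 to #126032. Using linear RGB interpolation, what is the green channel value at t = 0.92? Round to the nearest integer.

G₁ = 244 (from #ecf434), G₂ = 96 (from #126032).
G = 244 + 0.92 × (96 − 244) = 107.84 → 108

108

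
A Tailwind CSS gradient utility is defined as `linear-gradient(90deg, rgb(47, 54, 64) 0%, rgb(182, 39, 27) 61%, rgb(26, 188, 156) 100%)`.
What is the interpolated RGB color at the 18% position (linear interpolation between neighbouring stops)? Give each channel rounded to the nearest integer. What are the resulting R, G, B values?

(87, 50, 53)

18% lies between the 0% and 61% stops, so the local fraction is t = (18 − 0)/(61 − 0) = 18/61 ≈ 0.2951.
R = 47 + 0.2951 × (182 − 47) = 86.838 → 87
G = 54 + 0.2951 × (39 − 54) = 49.574 → 50
B = 64 + 0.2951 × (27 − 64) = 53.081 → 53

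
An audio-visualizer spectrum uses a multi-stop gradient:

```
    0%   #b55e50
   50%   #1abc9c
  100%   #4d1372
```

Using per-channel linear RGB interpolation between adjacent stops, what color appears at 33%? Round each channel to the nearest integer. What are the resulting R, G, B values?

(79, 156, 130)

33% lies between the 0% and 50% stops, so the local fraction is t = (33 − 0)/(50 − 0) = 33/50 ≈ 0.66.
#b55e50 → (181, 94, 80); #1abc9c → (26, 188, 156).
R = 181 + 0.66 × (26 − 181) = 78.7 → 79
G = 94 + 0.66 × (188 − 94) = 156.04 → 156
B = 80 + 0.66 × (156 − 80) = 130.16 → 130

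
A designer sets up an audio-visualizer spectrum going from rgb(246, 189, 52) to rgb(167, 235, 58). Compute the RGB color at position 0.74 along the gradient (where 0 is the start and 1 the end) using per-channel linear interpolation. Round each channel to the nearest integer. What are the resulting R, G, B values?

R = 246 + 0.74 × (167 − 246) = 246 + 0.74 × -79 = 187.54 → 188
G = 189 + 0.74 × (235 − 189) = 189 + 0.74 × 46 = 223.04 → 223
B = 52 + 0.74 × (58 − 52) = 52 + 0.74 × 6 = 56.44 → 56

(188, 223, 56)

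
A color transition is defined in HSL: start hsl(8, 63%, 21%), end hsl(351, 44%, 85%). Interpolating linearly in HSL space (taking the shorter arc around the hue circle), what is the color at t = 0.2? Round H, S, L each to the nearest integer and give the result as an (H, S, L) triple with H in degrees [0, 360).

(5, 59, 34)

Hue: 351 − 8 = 343°, but |343| > 180 so the shorter arc goes the other way: Δh = 343 − 360 = -17°.
H = 8 + 0.2 × (-17) = 4.6 → 5°
S = 63 + 0.2 × (44 − 63) = 59.2 → 59%
L = 21 + 0.2 × (85 − 21) = 33.8 → 34%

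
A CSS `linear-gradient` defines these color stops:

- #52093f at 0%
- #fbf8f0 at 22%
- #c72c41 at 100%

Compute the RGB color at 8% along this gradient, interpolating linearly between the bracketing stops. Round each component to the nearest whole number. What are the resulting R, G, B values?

8% lies between the 0% and 22% stops, so the local fraction is t = (8 − 0)/(22 − 0) = 8/22 ≈ 0.3636.
#52093f → (82, 9, 63); #fbf8f0 → (251, 248, 240).
R = 82 + 0.3636 × (251 − 82) = 143.448 → 143
G = 9 + 0.3636 × (248 − 9) = 95.9 → 96
B = 63 + 0.3636 × (240 − 63) = 127.357 → 127

(143, 96, 127)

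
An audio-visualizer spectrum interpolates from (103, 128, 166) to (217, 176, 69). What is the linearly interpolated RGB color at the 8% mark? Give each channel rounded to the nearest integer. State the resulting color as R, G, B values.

(112, 132, 158)

8% corresponds to t = 0.08.
R = 103 + 0.08 × (217 − 103) = 103 + 0.08 × 114 = 112.12 → 112
G = 128 + 0.08 × (176 − 128) = 128 + 0.08 × 48 = 131.84 → 132
B = 166 + 0.08 × (69 − 166) = 166 + 0.08 × -97 = 158.24 → 158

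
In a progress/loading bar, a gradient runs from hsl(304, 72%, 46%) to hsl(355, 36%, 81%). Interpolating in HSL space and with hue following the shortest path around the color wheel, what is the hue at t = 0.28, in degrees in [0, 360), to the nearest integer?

Hue arc: Δh = 355 − 304 = 51° (|Δh| ≤ 180, already the shorter path).
H = 304 + 0.28 × (51) = 318.28 → 318°

318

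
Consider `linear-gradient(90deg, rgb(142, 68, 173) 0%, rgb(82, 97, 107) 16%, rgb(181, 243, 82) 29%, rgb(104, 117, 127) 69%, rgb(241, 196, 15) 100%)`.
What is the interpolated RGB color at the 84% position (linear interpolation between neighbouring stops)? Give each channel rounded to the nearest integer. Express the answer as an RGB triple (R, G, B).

(170, 155, 73)

84% lies between the 69% and 100% stops, so the local fraction is t = (84 − 69)/(100 − 69) = 15/31 ≈ 0.4839.
R = 104 + 0.4839 × (241 − 104) = 170.294 → 170
G = 117 + 0.4839 × (196 − 117) = 155.228 → 155
B = 127 + 0.4839 × (15 − 127) = 72.803 → 73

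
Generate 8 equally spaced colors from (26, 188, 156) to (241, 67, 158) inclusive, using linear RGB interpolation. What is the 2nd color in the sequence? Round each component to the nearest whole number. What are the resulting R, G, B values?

(57, 171, 156)

With 8 swatches and endpoints inclusive, swatch 2 sits at t = (2 − 1)/(8 − 1) = 1/7 ≈ 0.1429.
R = 26 + 0.1429 × (241 − 26) = 56.724 → 57
G = 188 + 0.1429 × (67 − 188) = 170.709 → 171
B = 156 + 0.1429 × (158 − 156) = 156.286 → 156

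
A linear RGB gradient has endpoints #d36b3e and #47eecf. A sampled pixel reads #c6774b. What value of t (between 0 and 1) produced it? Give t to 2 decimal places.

Invert the lerp on the B channel (largest span, 145): t = (75 − 62) / (207 − 62) = 13/145 = 0.089655.
Check on R: (198 − 211)/(71 − 211) = 0.09286 ✓

0.09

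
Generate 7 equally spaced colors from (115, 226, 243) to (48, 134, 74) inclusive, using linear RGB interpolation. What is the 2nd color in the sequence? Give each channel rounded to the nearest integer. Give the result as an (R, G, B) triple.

With 7 swatches and endpoints inclusive, swatch 2 sits at t = (2 − 1)/(7 − 1) = 1/6 ≈ 0.1667.
R = 115 + 0.1667 × (48 − 115) = 103.831 → 104
G = 226 + 0.1667 × (134 − 226) = 210.664 → 211
B = 243 + 0.1667 × (74 − 243) = 214.828 → 215

(104, 211, 215)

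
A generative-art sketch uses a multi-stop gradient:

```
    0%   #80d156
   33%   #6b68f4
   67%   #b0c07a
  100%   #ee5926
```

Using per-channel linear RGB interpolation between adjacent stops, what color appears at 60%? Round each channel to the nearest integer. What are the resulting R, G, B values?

(162, 174, 147)

60% lies between the 33% and 67% stops, so the local fraction is t = (60 − 33)/(67 − 33) = 27/34 ≈ 0.7941.
#6b68f4 → (107, 104, 244); #b0c07a → (176, 192, 122).
R = 107 + 0.7941 × (176 − 107) = 161.793 → 162
G = 104 + 0.7941 × (192 − 104) = 173.881 → 174
B = 244 + 0.7941 × (122 − 244) = 147.12 → 147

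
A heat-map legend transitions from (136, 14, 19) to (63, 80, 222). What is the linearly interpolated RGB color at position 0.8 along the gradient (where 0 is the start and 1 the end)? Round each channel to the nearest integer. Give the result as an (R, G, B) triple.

(78, 67, 181)

R = 136 + 0.8 × (63 − 136) = 136 + 0.8 × -73 = 77.6 → 78
G = 14 + 0.8 × (80 − 14) = 14 + 0.8 × 66 = 66.8 → 67
B = 19 + 0.8 × (222 − 19) = 19 + 0.8 × 203 = 181.4 → 181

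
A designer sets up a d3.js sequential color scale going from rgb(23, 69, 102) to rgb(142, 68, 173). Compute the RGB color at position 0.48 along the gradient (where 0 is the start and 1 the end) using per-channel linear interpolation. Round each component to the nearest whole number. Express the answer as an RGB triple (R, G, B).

(80, 69, 136)

R = 23 + 0.48 × (142 − 23) = 23 + 0.48 × 119 = 80.12 → 80
G = 69 + 0.48 × (68 − 69) = 69 + 0.48 × -1 = 68.52 → 69
B = 102 + 0.48 × (173 − 102) = 102 + 0.48 × 71 = 136.08 → 136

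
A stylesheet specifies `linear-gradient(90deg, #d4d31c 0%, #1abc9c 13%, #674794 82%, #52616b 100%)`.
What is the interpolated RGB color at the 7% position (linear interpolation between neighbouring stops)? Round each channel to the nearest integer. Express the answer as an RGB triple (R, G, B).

7% lies between the 0% and 13% stops, so the local fraction is t = (7 − 0)/(13 − 0) = 7/13 ≈ 0.5385.
#d4d31c → (212, 211, 28); #1abc9c → (26, 188, 156).
R = 212 + 0.5385 × (26 − 212) = 111.839 → 112
G = 211 + 0.5385 × (188 − 211) = 198.614 → 199
B = 28 + 0.5385 × (156 − 28) = 96.928 → 97

(112, 199, 97)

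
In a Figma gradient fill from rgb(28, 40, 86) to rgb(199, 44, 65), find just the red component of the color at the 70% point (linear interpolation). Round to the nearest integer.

148

R = 28 + 0.7 × (199 − 28) = 147.7 → 148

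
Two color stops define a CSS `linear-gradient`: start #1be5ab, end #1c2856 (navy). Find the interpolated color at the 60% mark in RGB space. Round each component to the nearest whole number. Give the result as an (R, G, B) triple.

#1be5ab → (27, 229, 171); #1c2856 → (28, 40, 86).
60% corresponds to t = 0.6.
R = 27 + 0.6 × (28 − 27) = 27 + 0.6 × 1 = 27.6 → 28
G = 229 + 0.6 × (40 − 229) = 229 + 0.6 × -189 = 115.6 → 116
B = 171 + 0.6 × (86 − 171) = 171 + 0.6 × -85 = 120 → 120

(28, 116, 120)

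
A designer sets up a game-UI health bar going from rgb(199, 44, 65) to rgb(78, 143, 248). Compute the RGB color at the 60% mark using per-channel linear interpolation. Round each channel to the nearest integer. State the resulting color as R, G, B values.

(126, 103, 175)

60% corresponds to t = 0.6.
R = 199 + 0.6 × (78 − 199) = 199 + 0.6 × -121 = 126.4 → 126
G = 44 + 0.6 × (143 − 44) = 44 + 0.6 × 99 = 103.4 → 103
B = 65 + 0.6 × (248 − 65) = 65 + 0.6 × 183 = 174.8 → 175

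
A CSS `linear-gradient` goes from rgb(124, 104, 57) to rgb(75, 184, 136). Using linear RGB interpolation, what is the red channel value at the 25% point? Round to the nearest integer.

R = 124 + 0.25 × (75 − 124) = 111.75 → 112

112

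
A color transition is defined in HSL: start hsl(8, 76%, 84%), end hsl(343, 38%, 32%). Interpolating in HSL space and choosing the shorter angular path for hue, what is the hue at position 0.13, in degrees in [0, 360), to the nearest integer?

5

Hue: 343 − 8 = 335°, but |335| > 180 so the shorter arc goes the other way: Δh = 335 − 360 = -25°.
H = 8 + 0.13 × (-25) = 4.75 → 5°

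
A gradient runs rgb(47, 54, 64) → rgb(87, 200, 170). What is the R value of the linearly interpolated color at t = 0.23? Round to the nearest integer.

R = 47 + 0.23 × (87 − 47) = 56.2 → 56

56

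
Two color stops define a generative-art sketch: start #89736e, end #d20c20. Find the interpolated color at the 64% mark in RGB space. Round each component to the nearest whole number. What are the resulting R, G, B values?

#89736e → (137, 115, 110); #d20c20 → (210, 12, 32).
64% corresponds to t = 0.64.
R = 137 + 0.64 × (210 − 137) = 137 + 0.64 × 73 = 183.72 → 184
G = 115 + 0.64 × (12 − 115) = 115 + 0.64 × -103 = 49.08 → 49
B = 110 + 0.64 × (32 − 110) = 110 + 0.64 × -78 = 60.08 → 60

(184, 49, 60)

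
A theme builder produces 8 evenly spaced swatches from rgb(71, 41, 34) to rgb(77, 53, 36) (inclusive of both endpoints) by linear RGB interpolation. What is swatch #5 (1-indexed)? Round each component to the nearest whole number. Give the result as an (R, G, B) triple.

With 8 swatches and endpoints inclusive, swatch 5 sits at t = (5 − 1)/(8 − 1) = 4/7 ≈ 0.5714.
R = 71 + 0.5714 × (77 − 71) = 74.428 → 74
G = 41 + 0.5714 × (53 − 41) = 47.857 → 48
B = 34 + 0.5714 × (36 − 34) = 35.143 → 35

(74, 48, 35)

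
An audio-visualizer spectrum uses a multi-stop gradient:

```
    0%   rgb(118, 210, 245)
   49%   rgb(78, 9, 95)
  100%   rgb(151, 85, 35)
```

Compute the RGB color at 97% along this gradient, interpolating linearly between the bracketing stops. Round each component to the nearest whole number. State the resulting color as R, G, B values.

97% lies between the 49% and 100% stops, so the local fraction is t = (97 − 49)/(100 − 49) = 48/51 ≈ 0.9412.
R = 78 + 0.9412 × (151 − 78) = 146.708 → 147
G = 9 + 0.9412 × (85 − 9) = 80.531 → 81
B = 95 + 0.9412 × (35 − 95) = 38.528 → 39

(147, 81, 39)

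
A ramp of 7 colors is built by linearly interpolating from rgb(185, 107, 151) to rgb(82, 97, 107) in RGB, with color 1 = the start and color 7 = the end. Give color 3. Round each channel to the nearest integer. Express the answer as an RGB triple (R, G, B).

With 7 swatches and endpoints inclusive, swatch 3 sits at t = (3 − 1)/(7 − 1) = 2/6 ≈ 0.3333.
R = 185 + 0.3333 × (82 − 185) = 150.67 → 151
G = 107 + 0.3333 × (97 − 107) = 103.667 → 104
B = 151 + 0.3333 × (107 − 151) = 136.335 → 136

(151, 104, 136)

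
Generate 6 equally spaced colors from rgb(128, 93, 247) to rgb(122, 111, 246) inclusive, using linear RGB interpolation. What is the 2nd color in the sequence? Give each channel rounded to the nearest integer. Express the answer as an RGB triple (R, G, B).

(127, 97, 247)

With 6 swatches and endpoints inclusive, swatch 2 sits at t = (2 − 1)/(6 − 1) = 1/5 ≈ 0.2.
R = 128 + 0.2 × (122 − 128) = 126.8 → 127
G = 93 + 0.2 × (111 − 93) = 96.6 → 97
B = 247 + 0.2 × (246 − 247) = 246.8 → 247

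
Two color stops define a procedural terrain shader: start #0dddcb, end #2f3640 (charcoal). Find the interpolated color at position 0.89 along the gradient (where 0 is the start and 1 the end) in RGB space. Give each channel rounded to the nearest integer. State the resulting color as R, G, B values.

(43, 72, 79)

#0dddcb → (13, 221, 203); #2f3640 → (47, 54, 64).
R = 13 + 0.89 × (47 − 13) = 13 + 0.89 × 34 = 43.26 → 43
G = 221 + 0.89 × (54 − 221) = 221 + 0.89 × -167 = 72.37 → 72
B = 203 + 0.89 × (64 − 203) = 203 + 0.89 × -139 = 79.29 → 79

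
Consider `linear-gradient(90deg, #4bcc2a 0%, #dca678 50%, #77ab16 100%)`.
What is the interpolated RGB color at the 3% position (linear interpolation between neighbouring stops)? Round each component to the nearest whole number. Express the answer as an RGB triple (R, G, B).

(84, 202, 47)

3% lies between the 0% and 50% stops, so the local fraction is t = (3 − 0)/(50 − 0) = 3/50 ≈ 0.06.
#4bcc2a → (75, 204, 42); #dca678 → (220, 166, 120).
R = 75 + 0.06 × (220 − 75) = 83.7 → 84
G = 204 + 0.06 × (166 − 204) = 201.72 → 202
B = 42 + 0.06 × (120 − 42) = 46.68 → 47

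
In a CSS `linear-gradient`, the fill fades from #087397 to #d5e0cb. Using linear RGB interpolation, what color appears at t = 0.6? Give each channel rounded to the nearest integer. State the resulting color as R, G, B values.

(131, 180, 182)

#087397 → (8, 115, 151); #d5e0cb → (213, 224, 203).
R = 8 + 0.6 × (213 − 8) = 8 + 0.6 × 205 = 131 → 131
G = 115 + 0.6 × (224 − 115) = 115 + 0.6 × 109 = 180.4 → 180
B = 151 + 0.6 × (203 − 151) = 151 + 0.6 × 52 = 182.2 → 182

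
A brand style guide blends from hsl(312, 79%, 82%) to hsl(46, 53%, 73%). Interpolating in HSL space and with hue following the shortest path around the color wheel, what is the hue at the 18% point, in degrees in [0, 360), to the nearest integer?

329

Hue: 46 − 312 = -266°, but |-266| > 180 so the shorter arc goes the other way: Δh = -266 + 360 = 94°.
H = 312 + 0.18 × (94) = 328.92 → 329°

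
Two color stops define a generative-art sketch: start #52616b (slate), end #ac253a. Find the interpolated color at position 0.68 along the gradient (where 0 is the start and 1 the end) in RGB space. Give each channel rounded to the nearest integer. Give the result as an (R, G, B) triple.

#52616b → (82, 97, 107); #ac253a → (172, 37, 58).
R = 82 + 0.68 × (172 − 82) = 82 + 0.68 × 90 = 143.2 → 143
G = 97 + 0.68 × (37 − 97) = 97 + 0.68 × -60 = 56.2 → 56
B = 107 + 0.68 × (58 − 107) = 107 + 0.68 × -49 = 73.68 → 74
So the blended color is (143, 56, 74), about #8f384a.

(143, 56, 74)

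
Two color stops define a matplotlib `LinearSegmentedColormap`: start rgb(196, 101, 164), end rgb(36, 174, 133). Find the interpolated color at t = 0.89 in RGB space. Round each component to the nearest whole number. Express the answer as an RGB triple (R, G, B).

R = 196 + 0.89 × (36 − 196) = 196 + 0.89 × -160 = 53.6 → 54
G = 101 + 0.89 × (174 − 101) = 101 + 0.89 × 73 = 165.97 → 166
B = 164 + 0.89 × (133 − 164) = 164 + 0.89 × -31 = 136.41 → 136

(54, 166, 136)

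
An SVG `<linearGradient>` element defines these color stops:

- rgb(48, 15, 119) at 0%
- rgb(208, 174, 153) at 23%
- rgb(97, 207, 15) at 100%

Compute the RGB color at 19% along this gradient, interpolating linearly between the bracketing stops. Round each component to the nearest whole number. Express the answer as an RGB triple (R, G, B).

19% lies between the 0% and 23% stops, so the local fraction is t = (19 − 0)/(23 − 0) = 19/23 ≈ 0.8261.
R = 48 + 0.8261 × (208 − 48) = 180.176 → 180
G = 15 + 0.8261 × (174 − 15) = 146.35 → 146
B = 119 + 0.8261 × (153 − 119) = 147.087 → 147

(180, 146, 147)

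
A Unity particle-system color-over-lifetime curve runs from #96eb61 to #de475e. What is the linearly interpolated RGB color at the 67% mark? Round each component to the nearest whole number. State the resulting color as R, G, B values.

#96eb61 → (150, 235, 97); #de475e → (222, 71, 94).
67% corresponds to t = 0.67.
R = 150 + 0.67 × (222 − 150) = 150 + 0.67 × 72 = 198.24 → 198
G = 235 + 0.67 × (71 − 235) = 235 + 0.67 × -164 = 125.12 → 125
B = 97 + 0.67 × (94 − 97) = 97 + 0.67 × -3 = 94.99 → 95

(198, 125, 95)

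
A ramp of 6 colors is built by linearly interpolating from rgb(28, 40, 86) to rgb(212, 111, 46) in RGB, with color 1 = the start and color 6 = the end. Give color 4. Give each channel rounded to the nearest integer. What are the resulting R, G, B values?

With 6 swatches and endpoints inclusive, swatch 4 sits at t = (4 − 1)/(6 − 1) = 3/5 ≈ 0.6.
R = 28 + 0.6 × (212 − 28) = 138.4 → 138
G = 40 + 0.6 × (111 − 40) = 82.6 → 83
B = 86 + 0.6 × (46 − 86) = 62 → 62

(138, 83, 62)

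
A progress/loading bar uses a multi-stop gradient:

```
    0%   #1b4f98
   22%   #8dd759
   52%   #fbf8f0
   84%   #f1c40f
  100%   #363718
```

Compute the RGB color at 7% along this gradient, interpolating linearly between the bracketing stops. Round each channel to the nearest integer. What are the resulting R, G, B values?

7% lies between the 0% and 22% stops, so the local fraction is t = (7 − 0)/(22 − 0) = 7/22 ≈ 0.3182.
#1b4f98 → (27, 79, 152); #8dd759 → (141, 215, 89).
R = 27 + 0.3182 × (141 − 27) = 63.275 → 63
G = 79 + 0.3182 × (215 − 79) = 122.275 → 122
B = 152 + 0.3182 × (89 − 152) = 131.953 → 132

(63, 122, 132)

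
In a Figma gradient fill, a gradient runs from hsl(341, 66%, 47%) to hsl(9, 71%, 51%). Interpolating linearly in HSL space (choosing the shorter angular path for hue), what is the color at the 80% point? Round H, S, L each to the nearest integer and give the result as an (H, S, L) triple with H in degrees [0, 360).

(3, 70, 50)

Hue: 9 − 341 = -332°, but |-332| > 180 so the shorter arc goes the other way: Δh = -332 + 360 = 28°.
H = 341 + 0.8 × (28) = 363.4 → 363 → 363 mod 360 = 3°
S = 66 + 0.8 × (71 − 66) = 70 → 70%
L = 47 + 0.8 × (51 − 47) = 50.2 → 50%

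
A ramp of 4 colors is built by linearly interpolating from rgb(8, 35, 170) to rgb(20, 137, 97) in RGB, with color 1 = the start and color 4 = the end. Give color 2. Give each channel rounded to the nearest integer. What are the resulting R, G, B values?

(12, 69, 146)

With 4 swatches and endpoints inclusive, swatch 2 sits at t = (2 − 1)/(4 − 1) = 1/3 ≈ 0.3333.
R = 8 + 0.3333 × (20 − 8) = 12 → 12
G = 35 + 0.3333 × (137 − 35) = 68.997 → 69
B = 170 + 0.3333 × (97 − 170) = 145.669 → 146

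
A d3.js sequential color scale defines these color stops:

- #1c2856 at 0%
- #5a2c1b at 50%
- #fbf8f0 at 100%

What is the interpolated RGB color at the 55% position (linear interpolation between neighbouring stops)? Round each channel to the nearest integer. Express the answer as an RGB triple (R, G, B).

(106, 64, 48)

55% lies between the 50% and 100% stops, so the local fraction is t = (55 − 50)/(100 − 50) = 5/50 ≈ 0.1.
#5a2c1b → (90, 44, 27); #fbf8f0 → (251, 248, 240).
R = 90 + 0.1 × (251 − 90) = 106.1 → 106
G = 44 + 0.1 × (248 − 44) = 64.4 → 64
B = 27 + 0.1 × (240 − 27) = 48.3 → 48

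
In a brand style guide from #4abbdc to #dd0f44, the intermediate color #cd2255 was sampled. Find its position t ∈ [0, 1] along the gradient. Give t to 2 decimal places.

Invert the lerp on the G channel (largest span, 172): t = (34 − 187) / (15 − 187) = -153/-172 = 0.88953.
Check on R: (205 − 74)/(221 − 74) = 0.8912 ✓

0.89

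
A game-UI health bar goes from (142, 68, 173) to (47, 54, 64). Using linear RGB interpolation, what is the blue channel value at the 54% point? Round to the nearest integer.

B = 173 + 0.54 × (64 − 173) = 114.14 → 114

114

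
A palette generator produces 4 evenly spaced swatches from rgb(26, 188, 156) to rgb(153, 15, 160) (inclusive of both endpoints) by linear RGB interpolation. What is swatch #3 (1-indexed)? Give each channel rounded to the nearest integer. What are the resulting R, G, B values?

(111, 73, 159)

With 4 swatches and endpoints inclusive, swatch 3 sits at t = (3 − 1)/(4 − 1) = 2/3 ≈ 0.6667.
R = 26 + 0.6667 × (153 − 26) = 110.671 → 111
G = 188 + 0.6667 × (15 − 188) = 72.661 → 73
B = 156 + 0.6667 × (160 − 156) = 158.667 → 159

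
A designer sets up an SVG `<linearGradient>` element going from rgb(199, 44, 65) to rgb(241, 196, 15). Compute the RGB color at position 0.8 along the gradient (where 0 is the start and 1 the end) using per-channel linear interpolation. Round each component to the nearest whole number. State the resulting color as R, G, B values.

R = 199 + 0.8 × (241 − 199) = 199 + 0.8 × 42 = 232.6 → 233
G = 44 + 0.8 × (196 − 44) = 44 + 0.8 × 152 = 165.6 → 166
B = 65 + 0.8 × (15 − 65) = 65 + 0.8 × -50 = 25 → 25

(233, 166, 25)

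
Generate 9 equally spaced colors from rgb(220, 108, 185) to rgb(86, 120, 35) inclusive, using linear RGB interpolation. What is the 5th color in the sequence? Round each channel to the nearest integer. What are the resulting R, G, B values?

(153, 114, 110)

With 9 swatches and endpoints inclusive, swatch 5 sits at t = (5 − 1)/(9 − 1) = 4/8 ≈ 0.5.
R = 220 + 0.5 × (86 − 220) = 153 → 153
G = 108 + 0.5 × (120 − 108) = 114 → 114
B = 185 + 0.5 × (35 − 185) = 110 → 110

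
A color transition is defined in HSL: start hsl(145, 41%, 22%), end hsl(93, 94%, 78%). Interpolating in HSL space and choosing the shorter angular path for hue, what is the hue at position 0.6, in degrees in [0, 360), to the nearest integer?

Hue arc: Δh = 93 − 145 = -52° (|Δh| ≤ 180, already the shorter path).
H = 145 + 0.6 × (-52) = 113.8 → 114°

114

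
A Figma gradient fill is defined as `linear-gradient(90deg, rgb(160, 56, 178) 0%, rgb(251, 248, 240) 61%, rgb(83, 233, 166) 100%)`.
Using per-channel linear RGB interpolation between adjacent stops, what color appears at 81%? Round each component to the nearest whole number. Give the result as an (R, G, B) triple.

(165, 240, 202)

81% lies between the 61% and 100% stops, so the local fraction is t = (81 − 61)/(100 − 61) = 20/39 ≈ 0.5128.
R = 251 + 0.5128 × (83 − 251) = 164.85 → 165
G = 248 + 0.5128 × (233 − 248) = 240.308 → 240
B = 240 + 0.5128 × (166 − 240) = 202.053 → 202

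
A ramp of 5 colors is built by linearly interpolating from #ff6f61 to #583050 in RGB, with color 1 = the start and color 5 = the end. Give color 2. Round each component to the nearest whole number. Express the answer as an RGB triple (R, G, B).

With 5 swatches and endpoints inclusive, swatch 2 sits at t = (2 − 1)/(5 − 1) = 1/4 ≈ 0.25.
#ff6f61 → (255, 111, 97); #583050 → (88, 48, 80).
R = 255 + 0.25 × (88 − 255) = 213.25 → 213
G = 111 + 0.25 × (48 − 111) = 95.25 → 95
B = 97 + 0.25 × (80 − 97) = 92.75 → 93

(213, 95, 93)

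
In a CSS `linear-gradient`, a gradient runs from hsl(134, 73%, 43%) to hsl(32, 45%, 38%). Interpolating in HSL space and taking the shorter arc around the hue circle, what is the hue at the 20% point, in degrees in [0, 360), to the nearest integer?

114

Hue arc: Δh = 32 − 134 = -102° (|Δh| ≤ 180, already the shorter path).
H = 134 + 0.2 × (-102) = 113.6 → 114°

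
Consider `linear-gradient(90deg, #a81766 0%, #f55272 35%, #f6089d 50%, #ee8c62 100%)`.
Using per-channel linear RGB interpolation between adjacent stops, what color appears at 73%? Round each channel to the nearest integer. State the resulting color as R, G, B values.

73% lies between the 50% and 100% stops, so the local fraction is t = (73 − 50)/(100 − 50) = 23/50 ≈ 0.46.
#f6089d → (246, 8, 157); #ee8c62 → (238, 140, 98).
R = 246 + 0.46 × (238 − 246) = 242.32 → 242
G = 8 + 0.46 × (140 − 8) = 68.72 → 69
B = 157 + 0.46 × (98 − 157) = 129.86 → 130

(242, 69, 130)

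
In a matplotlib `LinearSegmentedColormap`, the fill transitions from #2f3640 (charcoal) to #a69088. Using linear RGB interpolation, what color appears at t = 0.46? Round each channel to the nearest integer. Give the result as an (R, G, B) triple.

#2f3640 → (47, 54, 64); #a69088 → (166, 144, 136).
R = 47 + 0.46 × (166 − 47) = 47 + 0.46 × 119 = 101.74 → 102
G = 54 + 0.46 × (144 − 54) = 54 + 0.46 × 90 = 95.4 → 95
B = 64 + 0.46 × (136 − 64) = 64 + 0.46 × 72 = 97.12 → 97

(102, 95, 97)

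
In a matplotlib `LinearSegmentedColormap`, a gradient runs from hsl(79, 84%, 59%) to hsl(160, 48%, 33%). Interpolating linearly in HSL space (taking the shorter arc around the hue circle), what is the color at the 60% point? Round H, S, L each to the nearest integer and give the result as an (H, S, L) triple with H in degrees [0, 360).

(128, 62, 43)

Hue arc: Δh = 160 − 79 = 81° (|Δh| ≤ 180, already the shorter path).
H = 79 + 0.6 × (81) = 127.6 → 128°
S = 84 + 0.6 × (48 − 84) = 62.4 → 62%
L = 59 + 0.6 × (33 − 59) = 43.4 → 43%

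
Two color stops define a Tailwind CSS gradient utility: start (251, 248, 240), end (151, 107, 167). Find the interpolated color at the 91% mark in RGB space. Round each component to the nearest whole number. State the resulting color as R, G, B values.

(160, 120, 174)

91% corresponds to t = 0.91.
R = 251 + 0.91 × (151 − 251) = 251 + 0.91 × -100 = 160 → 160
G = 248 + 0.91 × (107 − 248) = 248 + 0.91 × -141 = 119.69 → 120
B = 240 + 0.91 × (167 − 240) = 240 + 0.91 × -73 = 173.57 → 174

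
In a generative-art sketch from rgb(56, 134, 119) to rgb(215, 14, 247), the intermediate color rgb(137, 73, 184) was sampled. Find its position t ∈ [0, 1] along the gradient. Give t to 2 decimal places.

Invert the lerp on the R channel (largest span, 159): t = (137 − 56) / (215 − 56) = 81/159 = 0.50943.
Check on G: (73 − 134)/(14 − 134) = 0.5083 ✓

0.51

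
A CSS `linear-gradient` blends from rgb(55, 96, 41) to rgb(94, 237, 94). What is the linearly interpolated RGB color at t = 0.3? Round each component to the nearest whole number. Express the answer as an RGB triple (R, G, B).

(67, 138, 57)

R = 55 + 0.3 × (94 − 55) = 55 + 0.3 × 39 = 66.7 → 67
G = 96 + 0.3 × (237 − 96) = 96 + 0.3 × 141 = 138.3 → 138
B = 41 + 0.3 × (94 − 41) = 41 + 0.3 × 53 = 56.9 → 57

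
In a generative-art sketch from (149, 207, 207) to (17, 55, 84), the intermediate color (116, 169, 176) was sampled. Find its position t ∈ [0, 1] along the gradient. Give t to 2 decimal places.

0.25

Invert the lerp on the G channel (largest span, 152): t = (169 − 207) / (55 − 207) = -38/-152 = 0.25.
Check on R: (116 − 149)/(17 − 149) = 0.25 ✓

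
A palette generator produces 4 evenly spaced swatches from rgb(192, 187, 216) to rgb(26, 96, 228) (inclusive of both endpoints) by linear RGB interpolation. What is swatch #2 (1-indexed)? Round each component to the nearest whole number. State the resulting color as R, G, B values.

(137, 157, 220)

With 4 swatches and endpoints inclusive, swatch 2 sits at t = (2 − 1)/(4 − 1) = 1/3 ≈ 0.3333.
R = 192 + 0.3333 × (26 − 192) = 136.672 → 137
G = 187 + 0.3333 × (96 − 187) = 156.67 → 157
B = 216 + 0.3333 × (228 − 216) = 220 → 220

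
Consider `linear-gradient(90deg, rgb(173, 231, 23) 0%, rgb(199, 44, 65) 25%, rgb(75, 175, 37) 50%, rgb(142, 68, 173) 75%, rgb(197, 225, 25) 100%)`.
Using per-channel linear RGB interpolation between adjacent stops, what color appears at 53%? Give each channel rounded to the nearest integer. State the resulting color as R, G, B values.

(83, 162, 53)

53% lies between the 50% and 75% stops, so the local fraction is t = (53 − 50)/(75 − 50) = 3/25 ≈ 0.12.
R = 75 + 0.12 × (142 − 75) = 83.04 → 83
G = 175 + 0.12 × (68 − 175) = 162.16 → 162
B = 37 + 0.12 × (173 − 37) = 53.32 → 53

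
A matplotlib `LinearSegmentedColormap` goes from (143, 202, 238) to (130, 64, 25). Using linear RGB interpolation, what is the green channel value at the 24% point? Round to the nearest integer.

G = 202 + 0.24 × (64 − 202) = 168.88 → 169

169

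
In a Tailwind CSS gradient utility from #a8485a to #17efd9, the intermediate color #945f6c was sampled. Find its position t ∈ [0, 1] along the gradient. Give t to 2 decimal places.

0.14

Invert the lerp on the G channel (largest span, 167): t = (95 − 72) / (239 − 72) = 23/167 = 0.13772.
Check on R: (148 − 168)/(23 − 168) = 0.1379 ✓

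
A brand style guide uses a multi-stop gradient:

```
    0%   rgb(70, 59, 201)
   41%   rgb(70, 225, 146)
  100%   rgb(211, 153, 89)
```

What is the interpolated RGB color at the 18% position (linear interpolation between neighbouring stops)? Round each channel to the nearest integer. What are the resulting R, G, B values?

(70, 132, 177)

18% lies between the 0% and 41% stops, so the local fraction is t = (18 − 0)/(41 − 0) = 18/41 ≈ 0.439.
R = 70 + 0.439 × (70 − 70) = 70 → 70
G = 59 + 0.439 × (225 − 59) = 131.874 → 132
B = 201 + 0.439 × (146 − 201) = 176.855 → 177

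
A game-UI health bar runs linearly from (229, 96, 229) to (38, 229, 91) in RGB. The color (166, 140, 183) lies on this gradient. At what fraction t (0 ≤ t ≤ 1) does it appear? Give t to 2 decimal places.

Invert the lerp on the R channel (largest span, 191): t = (166 − 229) / (38 − 229) = -63/-191 = 0.32984.
Check on G: (140 − 96)/(229 − 96) = 0.3308 ✓

0.33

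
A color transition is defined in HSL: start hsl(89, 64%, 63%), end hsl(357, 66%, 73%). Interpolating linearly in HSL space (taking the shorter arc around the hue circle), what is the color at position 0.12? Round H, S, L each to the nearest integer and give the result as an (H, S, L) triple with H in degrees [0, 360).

(78, 64, 64)

Hue: 357 − 89 = 268°, but |268| > 180 so the shorter arc goes the other way: Δh = 268 − 360 = -92°.
H = 89 + 0.12 × (-92) = 77.96 → 78°
S = 64 + 0.12 × (66 − 64) = 64.24 → 64%
L = 63 + 0.12 × (73 − 63) = 64.2 → 64%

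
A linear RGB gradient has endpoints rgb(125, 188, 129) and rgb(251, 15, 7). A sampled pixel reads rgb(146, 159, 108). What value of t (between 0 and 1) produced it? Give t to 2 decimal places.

0.17

Invert the lerp on the G channel (largest span, 173): t = (159 − 188) / (15 − 188) = -29/-173 = 0.16763.
Check on R: (146 − 125)/(251 − 125) = 0.1667 ✓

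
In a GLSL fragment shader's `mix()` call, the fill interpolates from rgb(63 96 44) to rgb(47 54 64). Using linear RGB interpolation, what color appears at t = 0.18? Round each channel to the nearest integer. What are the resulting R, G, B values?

R = 63 + 0.18 × (47 − 63) = 63 + 0.18 × -16 = 60.12 → 60
G = 96 + 0.18 × (54 − 96) = 96 + 0.18 × -42 = 88.44 → 88
B = 44 + 0.18 × (64 − 44) = 44 + 0.18 × 20 = 47.6 → 48
So the blended color is (60, 88, 48), about #3c5830.

(60, 88, 48)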